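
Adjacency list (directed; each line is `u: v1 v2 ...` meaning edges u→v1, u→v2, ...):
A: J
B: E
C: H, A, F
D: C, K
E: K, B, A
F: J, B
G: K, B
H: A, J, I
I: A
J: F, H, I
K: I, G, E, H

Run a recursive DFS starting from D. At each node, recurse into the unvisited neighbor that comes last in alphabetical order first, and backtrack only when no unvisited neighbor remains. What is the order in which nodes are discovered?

D, K, I, A, J, H, F, B, E, G, C

Visit D
D → K
K → I
I → A
A → J
J → H
J → F
F → B
B → E
K → G
D → C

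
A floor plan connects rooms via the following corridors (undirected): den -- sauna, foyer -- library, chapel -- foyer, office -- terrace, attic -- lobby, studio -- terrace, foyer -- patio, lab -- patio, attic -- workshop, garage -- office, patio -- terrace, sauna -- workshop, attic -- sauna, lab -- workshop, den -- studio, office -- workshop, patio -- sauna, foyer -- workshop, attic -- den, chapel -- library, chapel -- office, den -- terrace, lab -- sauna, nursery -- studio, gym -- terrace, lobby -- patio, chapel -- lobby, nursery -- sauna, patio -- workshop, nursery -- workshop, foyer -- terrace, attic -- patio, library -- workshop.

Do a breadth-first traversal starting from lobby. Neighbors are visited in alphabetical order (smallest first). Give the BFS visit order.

lobby → attic → chapel → patio → den → sauna → workshop → foyer → library → office → lab → terrace → studio → nursery → garage → gym

Visit lobby; enqueue attic, chapel, patio → queue [attic, chapel, patio]
Visit attic; enqueue den, sauna, workshop → queue [chapel, patio, den, sauna, workshop]
Visit chapel; enqueue foyer, library, office → queue [patio, den, sauna, workshop, foyer, library, office]
Visit patio; enqueue lab, terrace → queue [den, sauna, workshop, foyer, library, office, lab, terrace]
Visit den; enqueue studio → queue [sauna, workshop, foyer, library, office, lab, terrace, studio]
Visit sauna; enqueue nursery → queue [workshop, foyer, library, office, lab, terrace, studio, nursery]
Visit workshop → queue [foyer, library, office, lab, terrace, studio, nursery]
Visit foyer → queue [library, office, lab, terrace, studio, nursery]
Visit library → queue [office, lab, terrace, studio, nursery]
Visit office; enqueue garage → queue [lab, terrace, studio, nursery, garage]
Visit lab → queue [terrace, studio, nursery, garage]
Visit terrace; enqueue gym → queue [studio, nursery, garage, gym]
Visit studio → queue [nursery, garage, gym]
Visit nursery → queue [garage, gym]
Visit garage → queue [gym]
Visit gym → queue []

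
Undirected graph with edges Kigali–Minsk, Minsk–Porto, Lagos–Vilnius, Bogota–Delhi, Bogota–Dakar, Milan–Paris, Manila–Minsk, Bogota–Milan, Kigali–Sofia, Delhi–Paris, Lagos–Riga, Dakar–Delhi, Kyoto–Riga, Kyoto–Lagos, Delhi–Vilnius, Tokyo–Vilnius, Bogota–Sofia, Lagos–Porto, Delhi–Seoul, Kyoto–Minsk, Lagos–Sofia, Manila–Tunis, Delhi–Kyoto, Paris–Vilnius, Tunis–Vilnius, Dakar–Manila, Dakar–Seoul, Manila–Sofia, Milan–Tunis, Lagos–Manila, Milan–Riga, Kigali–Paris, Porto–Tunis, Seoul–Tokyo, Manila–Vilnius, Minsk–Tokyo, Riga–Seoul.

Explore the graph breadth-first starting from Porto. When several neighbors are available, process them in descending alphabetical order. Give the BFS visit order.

Visit Porto; enqueue Tunis, Minsk, Lagos → queue [Tunis, Minsk, Lagos]
Visit Tunis; enqueue Vilnius, Milan, Manila → queue [Minsk, Lagos, Vilnius, Milan, Manila]
Visit Minsk; enqueue Tokyo, Kyoto, Kigali → queue [Lagos, Vilnius, Milan, Manila, Tokyo, Kyoto, Kigali]
Visit Lagos; enqueue Sofia, Riga → queue [Vilnius, Milan, Manila, Tokyo, Kyoto, Kigali, Sofia, Riga]
Visit Vilnius; enqueue Paris, Delhi → queue [Milan, Manila, Tokyo, Kyoto, Kigali, Sofia, Riga, Paris, Delhi]
Visit Milan; enqueue Bogota → queue [Manila, Tokyo, Kyoto, Kigali, Sofia, Riga, Paris, Delhi, Bogota]
Visit Manila; enqueue Dakar → queue [Tokyo, Kyoto, Kigali, Sofia, Riga, Paris, Delhi, Bogota, Dakar]
Visit Tokyo; enqueue Seoul → queue [Kyoto, Kigali, Sofia, Riga, Paris, Delhi, Bogota, Dakar, Seoul]
Visit Kyoto → queue [Kigali, Sofia, Riga, Paris, Delhi, Bogota, Dakar, Seoul]
Visit Kigali → queue [Sofia, Riga, Paris, Delhi, Bogota, Dakar, Seoul]
Visit Sofia → queue [Riga, Paris, Delhi, Bogota, Dakar, Seoul]
Visit Riga → queue [Paris, Delhi, Bogota, Dakar, Seoul]
Visit Paris → queue [Delhi, Bogota, Dakar, Seoul]
Visit Delhi → queue [Bogota, Dakar, Seoul]
Visit Bogota → queue [Dakar, Seoul]
Visit Dakar → queue [Seoul]
Visit Seoul → queue []

Porto → Tunis → Minsk → Lagos → Vilnius → Milan → Manila → Tokyo → Kyoto → Kigali → Sofia → Riga → Paris → Delhi → Bogota → Dakar → Seoul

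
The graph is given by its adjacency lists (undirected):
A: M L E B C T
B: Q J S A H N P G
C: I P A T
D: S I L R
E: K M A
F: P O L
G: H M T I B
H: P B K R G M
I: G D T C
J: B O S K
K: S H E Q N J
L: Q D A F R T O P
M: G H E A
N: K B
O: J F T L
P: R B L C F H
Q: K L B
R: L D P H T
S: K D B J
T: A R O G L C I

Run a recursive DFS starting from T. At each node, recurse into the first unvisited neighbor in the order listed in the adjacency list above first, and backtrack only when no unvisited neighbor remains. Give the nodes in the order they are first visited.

Visit T
T → A
A → M
M → G
G → H
H → P
P → R
R → L
L → Q
Q → K
K → S
S → D
D → I
I → C
S → B
B → J
J → O
O → F
B → N
K → E

T → A → M → G → H → P → R → L → Q → K → S → D → I → C → B → J → O → F → N → E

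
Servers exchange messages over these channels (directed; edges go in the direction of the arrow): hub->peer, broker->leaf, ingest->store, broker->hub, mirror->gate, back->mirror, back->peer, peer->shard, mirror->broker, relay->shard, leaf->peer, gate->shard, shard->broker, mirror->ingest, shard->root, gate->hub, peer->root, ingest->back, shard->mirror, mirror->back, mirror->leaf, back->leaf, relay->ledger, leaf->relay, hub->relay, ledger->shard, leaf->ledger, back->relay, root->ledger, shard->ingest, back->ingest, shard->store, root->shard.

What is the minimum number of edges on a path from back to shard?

Level 0: back
Level 1: ingest, leaf, mirror, peer, relay
Level 2: broker, gate, ledger, root, shard, store
Level 3: hub
shard first appears at level 2.

2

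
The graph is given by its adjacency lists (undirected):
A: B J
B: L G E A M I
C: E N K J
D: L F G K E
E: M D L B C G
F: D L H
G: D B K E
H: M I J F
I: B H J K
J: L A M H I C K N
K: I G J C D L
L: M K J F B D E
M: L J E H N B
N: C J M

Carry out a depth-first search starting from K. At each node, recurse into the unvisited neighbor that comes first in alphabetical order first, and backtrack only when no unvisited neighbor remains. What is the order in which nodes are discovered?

K, C, E, B, A, J, H, F, D, G, L, M, N, I

Visit K
K → C
C → E
E → B
B → A
A → J
J → H
H → F
F → D
D → G
D → L
L → M
M → N
H → I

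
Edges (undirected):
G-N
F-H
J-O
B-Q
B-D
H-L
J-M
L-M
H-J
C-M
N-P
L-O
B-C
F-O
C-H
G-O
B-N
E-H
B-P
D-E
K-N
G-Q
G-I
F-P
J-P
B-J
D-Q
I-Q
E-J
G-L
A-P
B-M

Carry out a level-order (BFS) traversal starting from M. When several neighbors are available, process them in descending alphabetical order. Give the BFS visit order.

M, L, J, C, B, O, H, G, P, E, Q, N, D, F, I, A, K

Visit M; enqueue L, J, C, B → queue [L, J, C, B]
Visit L; enqueue O, H, G → queue [J, C, B, O, H, G]
Visit J; enqueue P, E → queue [C, B, O, H, G, P, E]
Visit C → queue [B, O, H, G, P, E]
Visit B; enqueue Q, N, D → queue [O, H, G, P, E, Q, N, D]
Visit O; enqueue F → queue [H, G, P, E, Q, N, D, F]
Visit H → queue [G, P, E, Q, N, D, F]
Visit G; enqueue I → queue [P, E, Q, N, D, F, I]
Visit P; enqueue A → queue [E, Q, N, D, F, I, A]
Visit E → queue [Q, N, D, F, I, A]
Visit Q → queue [N, D, F, I, A]
Visit N; enqueue K → queue [D, F, I, A, K]
Visit D → queue [F, I, A, K]
Visit F → queue [I, A, K]
Visit I → queue [A, K]
Visit A → queue [K]
Visit K → queue []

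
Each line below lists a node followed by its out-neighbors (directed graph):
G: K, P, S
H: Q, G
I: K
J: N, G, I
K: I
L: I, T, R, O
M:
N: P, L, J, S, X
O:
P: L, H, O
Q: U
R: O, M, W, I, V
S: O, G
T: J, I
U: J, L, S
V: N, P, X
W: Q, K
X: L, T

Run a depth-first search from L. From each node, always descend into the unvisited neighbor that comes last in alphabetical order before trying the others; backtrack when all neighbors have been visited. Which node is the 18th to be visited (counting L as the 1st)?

M

Visit L
L → T
T → J
J → N
N → X
N → S
S → O
S → G
G → P
P → H
H → Q
Q → U
G → K
K → I
L → R
R → W
R → V
R → M

Visit order: L, T, J, N, X, S, O, G, P, H, Q, U, K, I, R, W, V, M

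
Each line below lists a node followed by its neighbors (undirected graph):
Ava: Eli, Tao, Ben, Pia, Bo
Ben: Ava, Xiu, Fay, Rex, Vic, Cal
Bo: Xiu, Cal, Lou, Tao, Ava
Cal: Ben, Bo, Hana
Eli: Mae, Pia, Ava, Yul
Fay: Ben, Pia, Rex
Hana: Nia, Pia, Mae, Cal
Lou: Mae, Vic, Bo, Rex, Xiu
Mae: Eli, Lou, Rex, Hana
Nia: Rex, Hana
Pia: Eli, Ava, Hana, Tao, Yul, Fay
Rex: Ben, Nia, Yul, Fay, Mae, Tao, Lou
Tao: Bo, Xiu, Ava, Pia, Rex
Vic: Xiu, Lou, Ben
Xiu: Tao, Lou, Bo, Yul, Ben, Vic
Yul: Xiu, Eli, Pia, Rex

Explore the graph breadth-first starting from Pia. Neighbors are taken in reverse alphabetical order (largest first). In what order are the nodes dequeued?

Pia, Yul, Tao, Hana, Fay, Eli, Ava, Xiu, Rex, Bo, Nia, Mae, Cal, Ben, Vic, Lou

Visit Pia; enqueue Yul, Tao, Hana, Fay, Eli, Ava → queue [Yul, Tao, Hana, Fay, Eli, Ava]
Visit Yul; enqueue Xiu, Rex → queue [Tao, Hana, Fay, Eli, Ava, Xiu, Rex]
Visit Tao; enqueue Bo → queue [Hana, Fay, Eli, Ava, Xiu, Rex, Bo]
Visit Hana; enqueue Nia, Mae, Cal → queue [Fay, Eli, Ava, Xiu, Rex, Bo, Nia, Mae, Cal]
Visit Fay; enqueue Ben → queue [Eli, Ava, Xiu, Rex, Bo, Nia, Mae, Cal, Ben]
Visit Eli → queue [Ava, Xiu, Rex, Bo, Nia, Mae, Cal, Ben]
Visit Ava → queue [Xiu, Rex, Bo, Nia, Mae, Cal, Ben]
Visit Xiu; enqueue Vic, Lou → queue [Rex, Bo, Nia, Mae, Cal, Ben, Vic, Lou]
Visit Rex → queue [Bo, Nia, Mae, Cal, Ben, Vic, Lou]
Visit Bo → queue [Nia, Mae, Cal, Ben, Vic, Lou]
Visit Nia → queue [Mae, Cal, Ben, Vic, Lou]
Visit Mae → queue [Cal, Ben, Vic, Lou]
Visit Cal → queue [Ben, Vic, Lou]
Visit Ben → queue [Vic, Lou]
Visit Vic → queue [Lou]
Visit Lou → queue []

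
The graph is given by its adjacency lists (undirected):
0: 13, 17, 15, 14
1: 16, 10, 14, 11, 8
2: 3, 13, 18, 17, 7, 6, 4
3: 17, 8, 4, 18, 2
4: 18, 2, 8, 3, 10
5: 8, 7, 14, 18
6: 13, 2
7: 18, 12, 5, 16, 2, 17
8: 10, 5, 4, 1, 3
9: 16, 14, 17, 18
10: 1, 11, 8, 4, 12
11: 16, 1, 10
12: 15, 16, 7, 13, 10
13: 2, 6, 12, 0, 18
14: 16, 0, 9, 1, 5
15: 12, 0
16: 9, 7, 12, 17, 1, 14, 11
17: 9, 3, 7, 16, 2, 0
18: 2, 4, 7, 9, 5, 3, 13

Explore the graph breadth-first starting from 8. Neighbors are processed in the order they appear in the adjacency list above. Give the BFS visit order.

Visit 8; enqueue 10, 5, 4, 1, 3 → queue [10, 5, 4, 1, 3]
Visit 10; enqueue 11, 12 → queue [5, 4, 1, 3, 11, 12]
Visit 5; enqueue 7, 14, 18 → queue [4, 1, 3, 11, 12, 7, 14, 18]
Visit 4; enqueue 2 → queue [1, 3, 11, 12, 7, 14, 18, 2]
Visit 1; enqueue 16 → queue [3, 11, 12, 7, 14, 18, 2, 16]
Visit 3; enqueue 17 → queue [11, 12, 7, 14, 18, 2, 16, 17]
Visit 11 → queue [12, 7, 14, 18, 2, 16, 17]
Visit 12; enqueue 15, 13 → queue [7, 14, 18, 2, 16, 17, 15, 13]
Visit 7 → queue [14, 18, 2, 16, 17, 15, 13]
Visit 14; enqueue 0, 9 → queue [18, 2, 16, 17, 15, 13, 0, 9]
Visit 18 → queue [2, 16, 17, 15, 13, 0, 9]
Visit 2; enqueue 6 → queue [16, 17, 15, 13, 0, 9, 6]
Visit 16 → queue [17, 15, 13, 0, 9, 6]
Visit 17 → queue [15, 13, 0, 9, 6]
Visit 15 → queue [13, 0, 9, 6]
Visit 13 → queue [0, 9, 6]
Visit 0 → queue [9, 6]
Visit 9 → queue [6]
Visit 6 → queue []

8, 10, 5, 4, 1, 3, 11, 12, 7, 14, 18, 2, 16, 17, 15, 13, 0, 9, 6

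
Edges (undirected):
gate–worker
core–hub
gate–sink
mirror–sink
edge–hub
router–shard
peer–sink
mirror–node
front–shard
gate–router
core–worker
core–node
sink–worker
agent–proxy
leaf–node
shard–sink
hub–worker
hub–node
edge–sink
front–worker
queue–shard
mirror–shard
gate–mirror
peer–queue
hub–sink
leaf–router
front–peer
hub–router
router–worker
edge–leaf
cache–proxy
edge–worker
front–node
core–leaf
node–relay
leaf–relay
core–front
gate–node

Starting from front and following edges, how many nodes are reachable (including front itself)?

BFS from front visits: front, core, node, peer, shard, worker, hub, leaf, gate, mirror, relay, queue, sink, router, edge
Reachable nodes: 15 of 18 total.

15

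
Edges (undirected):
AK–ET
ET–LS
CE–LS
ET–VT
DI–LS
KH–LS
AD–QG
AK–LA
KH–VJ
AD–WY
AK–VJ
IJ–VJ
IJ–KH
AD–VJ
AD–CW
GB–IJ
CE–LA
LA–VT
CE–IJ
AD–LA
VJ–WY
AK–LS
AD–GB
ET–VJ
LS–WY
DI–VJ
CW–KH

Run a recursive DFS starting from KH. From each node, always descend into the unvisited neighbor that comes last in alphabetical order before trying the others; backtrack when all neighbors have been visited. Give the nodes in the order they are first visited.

KH → VJ → WY → LS → ET → VT → LA → CE → IJ → GB → AD → QG → CW → AK → DI

Visit KH
KH → VJ
VJ → WY
WY → LS
LS → ET
ET → VT
VT → LA
LA → CE
CE → IJ
IJ → GB
GB → AD
AD → QG
AD → CW
LA → AK
LS → DI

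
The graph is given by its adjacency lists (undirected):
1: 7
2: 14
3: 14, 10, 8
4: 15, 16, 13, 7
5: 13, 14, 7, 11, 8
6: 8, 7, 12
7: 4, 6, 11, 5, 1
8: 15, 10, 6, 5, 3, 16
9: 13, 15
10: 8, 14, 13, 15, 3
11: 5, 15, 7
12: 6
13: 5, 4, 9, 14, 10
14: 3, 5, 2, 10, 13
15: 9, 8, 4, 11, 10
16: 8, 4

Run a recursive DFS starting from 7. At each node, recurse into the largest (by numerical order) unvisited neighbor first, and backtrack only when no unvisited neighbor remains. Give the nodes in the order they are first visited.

Visit 7
7 → 11
11 → 15
15 → 10
10 → 14
14 → 13
13 → 9
13 → 5
5 → 8
8 → 16
16 → 4
8 → 6
6 → 12
8 → 3
14 → 2
7 → 1

7 -> 11 -> 15 -> 10 -> 14 -> 13 -> 9 -> 5 -> 8 -> 16 -> 4 -> 6 -> 12 -> 3 -> 2 -> 1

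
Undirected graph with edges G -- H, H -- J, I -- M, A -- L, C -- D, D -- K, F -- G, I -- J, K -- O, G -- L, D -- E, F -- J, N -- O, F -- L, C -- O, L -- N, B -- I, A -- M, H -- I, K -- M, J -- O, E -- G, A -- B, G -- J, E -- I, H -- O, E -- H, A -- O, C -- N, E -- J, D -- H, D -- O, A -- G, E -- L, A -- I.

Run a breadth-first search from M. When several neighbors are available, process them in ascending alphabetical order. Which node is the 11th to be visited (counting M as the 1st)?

J

Visit M; enqueue A, I, K → queue [A, I, K]
Visit A; enqueue B, G, L, O → queue [I, K, B, G, L, O]
Visit I; enqueue E, H, J → queue [K, B, G, L, O, E, H, J]
Visit K; enqueue D → queue [B, G, L, O, E, H, J, D]
Visit B → queue [G, L, O, E, H, J, D]
Visit G; enqueue F → queue [L, O, E, H, J, D, F]
Visit L; enqueue N → queue [O, E, H, J, D, F, N]
Visit O; enqueue C → queue [E, H, J, D, F, N, C]
Visit E → queue [H, J, D, F, N, C]
Visit H → queue [J, D, F, N, C]
Visit J → queue [D, F, N, C]
Visit D → queue [F, N, C]
Visit F → queue [N, C]
Visit N → queue [C]
Visit C → queue []

Visit order: M, A, I, K, B, G, L, O, E, H, J, D, F, N, C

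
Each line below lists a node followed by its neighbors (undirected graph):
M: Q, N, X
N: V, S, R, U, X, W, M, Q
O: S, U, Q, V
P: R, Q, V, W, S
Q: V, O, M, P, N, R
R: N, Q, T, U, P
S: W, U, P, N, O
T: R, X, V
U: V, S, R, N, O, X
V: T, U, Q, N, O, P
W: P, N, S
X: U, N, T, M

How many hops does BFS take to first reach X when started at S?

Level 0: S
Level 1: N, O, P, U, W
Level 2: M, Q, R, V, X
Level 3: T
X first appears at level 2.

2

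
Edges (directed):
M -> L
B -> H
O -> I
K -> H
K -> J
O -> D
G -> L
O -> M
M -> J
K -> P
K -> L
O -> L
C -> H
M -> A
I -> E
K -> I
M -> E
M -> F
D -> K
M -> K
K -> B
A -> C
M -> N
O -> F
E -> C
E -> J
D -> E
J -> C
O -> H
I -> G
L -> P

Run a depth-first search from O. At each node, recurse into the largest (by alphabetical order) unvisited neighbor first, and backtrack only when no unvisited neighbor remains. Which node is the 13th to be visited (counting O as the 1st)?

Visit O
O → M
M → N
M → L
L → P
M → K
K → J
J → C
C → H
K → I
I → G
I → E
K → B
M → F
M → A
O → D

Visit order: O, M, N, L, P, K, J, C, H, I, G, E, B, F, A, D

B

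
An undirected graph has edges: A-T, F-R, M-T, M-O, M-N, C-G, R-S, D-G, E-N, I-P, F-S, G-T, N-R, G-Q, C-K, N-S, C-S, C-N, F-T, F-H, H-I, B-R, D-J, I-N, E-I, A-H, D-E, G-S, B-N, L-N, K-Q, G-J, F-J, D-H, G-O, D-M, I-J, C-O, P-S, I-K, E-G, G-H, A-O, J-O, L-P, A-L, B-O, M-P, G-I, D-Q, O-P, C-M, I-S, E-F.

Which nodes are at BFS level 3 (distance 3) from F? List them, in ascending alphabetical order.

K, L, Q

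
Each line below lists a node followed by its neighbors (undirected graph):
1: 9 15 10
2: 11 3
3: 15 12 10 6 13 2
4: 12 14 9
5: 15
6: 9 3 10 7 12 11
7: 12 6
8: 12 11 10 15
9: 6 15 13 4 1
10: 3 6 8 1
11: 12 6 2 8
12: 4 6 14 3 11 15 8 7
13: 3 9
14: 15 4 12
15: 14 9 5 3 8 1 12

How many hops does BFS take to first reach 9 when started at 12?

2

Level 0: 12
Level 1: 3, 4, 6, 7, 8, 11, 14, 15
Level 2: 1, 2, 5, 9, 10, 13
9 first appears at level 2.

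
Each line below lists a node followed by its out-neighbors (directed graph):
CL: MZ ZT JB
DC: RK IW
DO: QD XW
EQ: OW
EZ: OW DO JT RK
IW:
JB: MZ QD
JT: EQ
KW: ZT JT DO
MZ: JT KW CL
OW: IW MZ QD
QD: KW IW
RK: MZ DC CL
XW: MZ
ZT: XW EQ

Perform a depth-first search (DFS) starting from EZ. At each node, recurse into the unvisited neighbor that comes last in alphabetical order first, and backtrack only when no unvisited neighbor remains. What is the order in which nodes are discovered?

EZ, RK, MZ, KW, ZT, XW, EQ, OW, QD, IW, JT, DO, CL, JB, DC

Visit EZ
EZ → RK
RK → MZ
MZ → KW
KW → ZT
ZT → XW
ZT → EQ
EQ → OW
OW → QD
QD → IW
KW → JT
KW → DO
MZ → CL
CL → JB
RK → DC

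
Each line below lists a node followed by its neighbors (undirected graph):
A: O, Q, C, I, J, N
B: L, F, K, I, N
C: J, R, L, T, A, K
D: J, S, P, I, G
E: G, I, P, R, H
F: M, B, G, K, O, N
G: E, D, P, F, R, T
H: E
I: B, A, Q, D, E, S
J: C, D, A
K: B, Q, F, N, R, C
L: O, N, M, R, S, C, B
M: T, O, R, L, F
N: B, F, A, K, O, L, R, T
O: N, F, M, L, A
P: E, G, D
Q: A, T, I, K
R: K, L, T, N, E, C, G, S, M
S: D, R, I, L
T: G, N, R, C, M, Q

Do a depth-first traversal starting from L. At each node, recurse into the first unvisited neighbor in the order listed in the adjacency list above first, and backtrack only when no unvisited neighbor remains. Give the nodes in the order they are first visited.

L, O, N, B, F, M, T, G, E, I, A, Q, K, R, C, J, D, S, P, H

Visit L
L → O
O → N
N → B
B → F
F → M
M → T
T → G
G → E
E → I
I → A
A → Q
Q → K
K → R
R → C
C → J
J → D
D → S
D → P
E → H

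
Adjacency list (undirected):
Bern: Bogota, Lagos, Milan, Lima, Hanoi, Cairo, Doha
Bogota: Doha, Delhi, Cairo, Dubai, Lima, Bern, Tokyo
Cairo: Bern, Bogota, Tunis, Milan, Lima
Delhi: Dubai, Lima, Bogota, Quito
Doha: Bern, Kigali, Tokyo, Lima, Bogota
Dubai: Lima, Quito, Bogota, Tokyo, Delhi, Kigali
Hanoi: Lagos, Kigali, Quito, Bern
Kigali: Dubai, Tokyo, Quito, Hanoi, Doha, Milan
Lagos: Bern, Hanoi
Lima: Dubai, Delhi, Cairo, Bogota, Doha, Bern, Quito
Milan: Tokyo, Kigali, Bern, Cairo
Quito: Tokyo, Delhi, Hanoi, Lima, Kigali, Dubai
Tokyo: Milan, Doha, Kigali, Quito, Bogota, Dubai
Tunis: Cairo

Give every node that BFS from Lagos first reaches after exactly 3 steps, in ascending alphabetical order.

Level 0: Lagos
Level 1: Bern, Hanoi
Level 2: Bogota, Cairo, Doha, Kigali, Lima, Milan, Quito
Level 3: Delhi, Dubai, Tokyo, Tunis

Delhi, Dubai, Tokyo, Tunis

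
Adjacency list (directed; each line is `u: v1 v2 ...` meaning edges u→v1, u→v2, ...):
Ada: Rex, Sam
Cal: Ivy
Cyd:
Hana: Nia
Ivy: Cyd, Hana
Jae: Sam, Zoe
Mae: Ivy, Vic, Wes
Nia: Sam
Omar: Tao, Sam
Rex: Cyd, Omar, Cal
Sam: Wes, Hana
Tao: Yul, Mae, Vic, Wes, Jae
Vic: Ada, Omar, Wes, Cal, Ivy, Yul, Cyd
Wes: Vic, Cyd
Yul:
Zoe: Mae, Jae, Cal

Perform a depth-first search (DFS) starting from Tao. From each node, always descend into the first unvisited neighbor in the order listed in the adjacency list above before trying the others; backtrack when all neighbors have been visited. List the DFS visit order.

Tao, Yul, Mae, Ivy, Cyd, Hana, Nia, Sam, Wes, Vic, Ada, Rex, Omar, Cal, Jae, Zoe

Visit Tao
Tao → Yul
Tao → Mae
Mae → Ivy
Ivy → Cyd
Ivy → Hana
Hana → Nia
Nia → Sam
Sam → Wes
Wes → Vic
Vic → Ada
Ada → Rex
Rex → Omar
Rex → Cal
Tao → Jae
Jae → Zoe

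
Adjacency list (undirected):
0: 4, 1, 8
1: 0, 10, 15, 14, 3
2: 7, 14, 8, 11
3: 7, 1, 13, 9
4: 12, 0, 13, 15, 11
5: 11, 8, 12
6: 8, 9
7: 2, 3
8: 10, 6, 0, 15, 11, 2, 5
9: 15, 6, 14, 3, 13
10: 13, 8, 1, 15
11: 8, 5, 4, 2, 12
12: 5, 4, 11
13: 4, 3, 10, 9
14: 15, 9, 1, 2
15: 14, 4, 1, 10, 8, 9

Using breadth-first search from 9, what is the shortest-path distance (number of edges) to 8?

2

Level 0: 9
Level 1: 3, 6, 13, 14, 15
Level 2: 1, 2, 4, 7, 8, 10
Level 3: 0, 5, 11, 12
8 first appears at level 2.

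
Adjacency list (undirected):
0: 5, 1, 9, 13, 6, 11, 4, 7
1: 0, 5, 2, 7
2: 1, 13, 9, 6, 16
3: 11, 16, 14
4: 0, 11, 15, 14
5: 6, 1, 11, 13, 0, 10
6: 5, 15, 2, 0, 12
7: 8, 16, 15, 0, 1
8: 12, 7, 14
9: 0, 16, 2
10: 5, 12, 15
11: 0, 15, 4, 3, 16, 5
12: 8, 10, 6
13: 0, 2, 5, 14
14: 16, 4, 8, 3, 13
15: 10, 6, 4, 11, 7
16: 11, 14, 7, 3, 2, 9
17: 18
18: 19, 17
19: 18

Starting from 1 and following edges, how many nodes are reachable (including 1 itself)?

BFS from 1 visits: 1, 0, 2, 5, 7, 4, 6, 9, 11, 13, 16, 10, 8, 15, 14, 12, 3
Reachable nodes: 17 of 20 total.

17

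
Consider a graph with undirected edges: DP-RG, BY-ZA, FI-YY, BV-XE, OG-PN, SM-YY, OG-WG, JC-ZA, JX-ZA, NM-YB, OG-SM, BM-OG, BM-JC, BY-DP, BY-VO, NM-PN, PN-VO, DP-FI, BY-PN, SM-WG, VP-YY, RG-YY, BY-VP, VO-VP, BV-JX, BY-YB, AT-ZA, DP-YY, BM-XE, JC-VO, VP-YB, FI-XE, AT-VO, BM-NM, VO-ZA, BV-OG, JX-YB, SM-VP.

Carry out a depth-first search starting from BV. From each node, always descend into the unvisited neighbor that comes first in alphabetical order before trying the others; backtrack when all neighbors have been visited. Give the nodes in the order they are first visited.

Visit BV
BV → JX
JX → YB
YB → BY
BY → DP
DP → FI
FI → XE
XE → BM
BM → JC
JC → VO
VO → AT
AT → ZA
VO → PN
PN → NM
PN → OG
OG → SM
SM → VP
VP → YY
YY → RG
SM → WG

BV, JX, YB, BY, DP, FI, XE, BM, JC, VO, AT, ZA, PN, NM, OG, SM, VP, YY, RG, WG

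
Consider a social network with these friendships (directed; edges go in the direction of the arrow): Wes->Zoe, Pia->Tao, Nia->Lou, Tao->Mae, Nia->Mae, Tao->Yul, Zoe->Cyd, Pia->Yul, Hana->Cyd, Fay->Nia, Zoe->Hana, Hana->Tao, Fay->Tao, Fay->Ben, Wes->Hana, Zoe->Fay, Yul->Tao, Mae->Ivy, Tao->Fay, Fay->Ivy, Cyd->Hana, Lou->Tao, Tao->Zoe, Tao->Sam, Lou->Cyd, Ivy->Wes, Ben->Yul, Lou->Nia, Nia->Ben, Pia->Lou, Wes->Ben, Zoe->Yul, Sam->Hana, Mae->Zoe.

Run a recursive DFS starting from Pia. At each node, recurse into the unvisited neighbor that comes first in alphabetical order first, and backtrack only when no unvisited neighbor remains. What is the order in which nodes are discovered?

Pia → Lou → Cyd → Hana → Tao → Fay → Ben → Yul → Ivy → Wes → Zoe → Nia → Mae → Sam

Visit Pia
Pia → Lou
Lou → Cyd
Cyd → Hana
Hana → Tao
Tao → Fay
Fay → Ben
Ben → Yul
Fay → Ivy
Ivy → Wes
Wes → Zoe
Fay → Nia
Nia → Mae
Tao → Sam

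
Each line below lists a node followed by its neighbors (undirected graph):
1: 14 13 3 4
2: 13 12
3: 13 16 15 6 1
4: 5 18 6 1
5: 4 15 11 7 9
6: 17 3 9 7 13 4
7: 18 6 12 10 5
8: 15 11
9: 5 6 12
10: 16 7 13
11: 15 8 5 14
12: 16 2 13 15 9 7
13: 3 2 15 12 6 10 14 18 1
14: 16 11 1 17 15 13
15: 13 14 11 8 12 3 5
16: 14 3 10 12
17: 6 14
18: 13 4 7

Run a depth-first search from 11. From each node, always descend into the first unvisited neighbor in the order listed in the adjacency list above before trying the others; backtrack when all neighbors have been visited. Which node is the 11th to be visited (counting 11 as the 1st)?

Visit 11
11 → 15
15 → 13
13 → 3
3 → 16
16 → 14
14 → 1
1 → 4
4 → 5
5 → 7
7 → 18
7 → 6
6 → 17
6 → 9
9 → 12
12 → 2
7 → 10
15 → 8

Visit order: 11, 15, 13, 3, 16, 14, 1, 4, 5, 7, 18, 6, 17, 9, 12, 2, 10, 8

18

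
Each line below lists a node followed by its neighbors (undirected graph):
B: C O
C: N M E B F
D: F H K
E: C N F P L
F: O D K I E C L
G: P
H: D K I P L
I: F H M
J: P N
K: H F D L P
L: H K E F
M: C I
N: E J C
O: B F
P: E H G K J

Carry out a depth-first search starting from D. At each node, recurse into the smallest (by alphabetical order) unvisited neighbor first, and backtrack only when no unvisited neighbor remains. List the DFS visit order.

Visit D
D → F
F → C
C → B
B → O
C → E
E → L
L → H
H → I
I → M
H → K
K → P
P → G
P → J
J → N

D F C B O E L H I M K P G J N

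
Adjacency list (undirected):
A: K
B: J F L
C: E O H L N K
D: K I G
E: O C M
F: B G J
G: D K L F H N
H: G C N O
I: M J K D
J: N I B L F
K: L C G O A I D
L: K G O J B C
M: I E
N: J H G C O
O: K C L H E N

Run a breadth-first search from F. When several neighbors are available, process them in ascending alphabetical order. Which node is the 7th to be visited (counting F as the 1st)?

Visit F; enqueue B, G, J → queue [B, G, J]
Visit B; enqueue L → queue [G, J, L]
Visit G; enqueue D, H, K, N → queue [J, L, D, H, K, N]
Visit J; enqueue I → queue [L, D, H, K, N, I]
Visit L; enqueue C, O → queue [D, H, K, N, I, C, O]
Visit D → queue [H, K, N, I, C, O]
Visit H → queue [K, N, I, C, O]
Visit K; enqueue A → queue [N, I, C, O, A]
Visit N → queue [I, C, O, A]
Visit I; enqueue M → queue [C, O, A, M]
Visit C; enqueue E → queue [O, A, M, E]
Visit O → queue [A, M, E]
Visit A → queue [M, E]
Visit M → queue [E]
Visit E → queue []

Visit order: F, B, G, J, L, D, H, K, N, I, C, O, A, M, E

H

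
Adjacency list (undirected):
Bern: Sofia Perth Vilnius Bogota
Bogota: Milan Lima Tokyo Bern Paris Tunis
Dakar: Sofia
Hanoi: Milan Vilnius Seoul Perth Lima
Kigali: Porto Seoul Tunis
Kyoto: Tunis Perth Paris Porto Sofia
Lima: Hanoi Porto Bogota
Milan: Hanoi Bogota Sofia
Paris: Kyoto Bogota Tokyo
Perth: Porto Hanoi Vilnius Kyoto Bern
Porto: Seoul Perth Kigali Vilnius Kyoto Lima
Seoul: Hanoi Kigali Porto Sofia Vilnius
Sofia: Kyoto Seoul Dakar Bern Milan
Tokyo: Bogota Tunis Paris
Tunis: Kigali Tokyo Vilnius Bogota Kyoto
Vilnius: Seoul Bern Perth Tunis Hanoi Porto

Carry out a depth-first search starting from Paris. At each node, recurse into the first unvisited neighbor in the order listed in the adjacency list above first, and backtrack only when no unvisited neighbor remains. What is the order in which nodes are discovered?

Paris, Kyoto, Tunis, Kigali, Porto, Seoul, Hanoi, Milan, Bogota, Lima, Tokyo, Bern, Sofia, Dakar, Perth, Vilnius

Visit Paris
Paris → Kyoto
Kyoto → Tunis
Tunis → Kigali
Kigali → Porto
Porto → Seoul
Seoul → Hanoi
Hanoi → Milan
Milan → Bogota
Bogota → Lima
Bogota → Tokyo
Bogota → Bern
Bern → Sofia
Sofia → Dakar
Bern → Perth
Perth → Vilnius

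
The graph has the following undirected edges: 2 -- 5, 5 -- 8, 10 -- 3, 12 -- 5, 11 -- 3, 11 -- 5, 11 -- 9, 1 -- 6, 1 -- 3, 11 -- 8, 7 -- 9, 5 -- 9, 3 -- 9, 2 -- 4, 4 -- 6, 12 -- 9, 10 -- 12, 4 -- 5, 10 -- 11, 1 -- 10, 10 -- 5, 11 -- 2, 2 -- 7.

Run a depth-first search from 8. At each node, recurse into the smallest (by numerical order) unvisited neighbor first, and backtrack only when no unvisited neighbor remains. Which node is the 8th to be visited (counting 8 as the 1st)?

Visit 8
8 → 5
5 → 2
2 → 4
4 → 6
6 → 1
1 → 3
3 → 9
9 → 7
9 → 11
11 → 10
10 → 12

Visit order: 8, 5, 2, 4, 6, 1, 3, 9, 7, 11, 10, 12

9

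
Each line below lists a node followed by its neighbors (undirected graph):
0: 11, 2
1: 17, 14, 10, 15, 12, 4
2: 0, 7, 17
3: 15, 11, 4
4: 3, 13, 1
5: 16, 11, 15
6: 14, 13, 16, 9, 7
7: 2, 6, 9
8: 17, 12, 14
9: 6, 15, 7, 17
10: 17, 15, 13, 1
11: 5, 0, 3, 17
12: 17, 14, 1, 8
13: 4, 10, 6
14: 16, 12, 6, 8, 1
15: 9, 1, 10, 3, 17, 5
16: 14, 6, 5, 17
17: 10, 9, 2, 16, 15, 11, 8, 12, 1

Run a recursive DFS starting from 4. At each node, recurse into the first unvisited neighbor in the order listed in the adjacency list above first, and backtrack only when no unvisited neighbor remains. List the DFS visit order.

Visit 4
4 → 3
3 → 15
15 → 9
9 → 6
6 → 14
14 → 16
16 → 5
5 → 11
11 → 0
0 → 2
2 → 7
2 → 17
17 → 10
10 → 13
10 → 1
1 → 12
12 → 8

4 -> 3 -> 15 -> 9 -> 6 -> 14 -> 16 -> 5 -> 11 -> 0 -> 2 -> 7 -> 17 -> 10 -> 13 -> 1 -> 12 -> 8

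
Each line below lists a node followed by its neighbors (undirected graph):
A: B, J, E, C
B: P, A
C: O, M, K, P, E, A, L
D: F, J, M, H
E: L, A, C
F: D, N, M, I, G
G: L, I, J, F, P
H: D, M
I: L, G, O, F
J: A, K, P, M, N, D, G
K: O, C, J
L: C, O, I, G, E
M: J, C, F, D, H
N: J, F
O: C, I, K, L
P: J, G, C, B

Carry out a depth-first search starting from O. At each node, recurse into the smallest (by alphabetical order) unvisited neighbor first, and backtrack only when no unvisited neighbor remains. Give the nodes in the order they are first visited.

Visit O
O → C
C → A
A → B
B → P
P → G
G → F
F → D
D → H
H → M
M → J
J → K
J → N
F → I
I → L
L → E

O → C → A → B → P → G → F → D → H → M → J → K → N → I → L → E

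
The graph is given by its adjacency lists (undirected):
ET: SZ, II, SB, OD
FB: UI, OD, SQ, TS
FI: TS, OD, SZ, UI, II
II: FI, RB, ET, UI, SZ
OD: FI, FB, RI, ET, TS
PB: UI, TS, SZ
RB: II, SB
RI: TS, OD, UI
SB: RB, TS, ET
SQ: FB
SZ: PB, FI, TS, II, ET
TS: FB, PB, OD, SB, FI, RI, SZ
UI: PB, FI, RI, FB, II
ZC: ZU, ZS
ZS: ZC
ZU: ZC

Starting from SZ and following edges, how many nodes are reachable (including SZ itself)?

13

BFS from SZ visits: SZ, TS, PB, II, FI, ET, SB, RI, OD, FB, UI, RB, SQ
Reachable nodes: 13 of 16 total.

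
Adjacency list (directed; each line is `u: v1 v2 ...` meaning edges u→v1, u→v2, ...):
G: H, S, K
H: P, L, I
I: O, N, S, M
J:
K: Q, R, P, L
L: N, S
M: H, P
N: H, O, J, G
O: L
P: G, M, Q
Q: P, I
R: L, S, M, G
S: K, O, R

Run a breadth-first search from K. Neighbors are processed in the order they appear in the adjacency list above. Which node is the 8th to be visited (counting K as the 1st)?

Visit K; enqueue Q, R, P, L → queue [Q, R, P, L]
Visit Q; enqueue I → queue [R, P, L, I]
Visit R; enqueue S, M, G → queue [P, L, I, S, M, G]
Visit P → queue [L, I, S, M, G]
Visit L; enqueue N → queue [I, S, M, G, N]
Visit I; enqueue O → queue [S, M, G, N, O]
Visit S → queue [M, G, N, O]
Visit M; enqueue H → queue [G, N, O, H]
Visit G → queue [N, O, H]
Visit N; enqueue J → queue [O, H, J]
Visit O → queue [H, J]
Visit H → queue [J]
Visit J → queue []

Visit order: K, Q, R, P, L, I, S, M, G, N, O, H, J

M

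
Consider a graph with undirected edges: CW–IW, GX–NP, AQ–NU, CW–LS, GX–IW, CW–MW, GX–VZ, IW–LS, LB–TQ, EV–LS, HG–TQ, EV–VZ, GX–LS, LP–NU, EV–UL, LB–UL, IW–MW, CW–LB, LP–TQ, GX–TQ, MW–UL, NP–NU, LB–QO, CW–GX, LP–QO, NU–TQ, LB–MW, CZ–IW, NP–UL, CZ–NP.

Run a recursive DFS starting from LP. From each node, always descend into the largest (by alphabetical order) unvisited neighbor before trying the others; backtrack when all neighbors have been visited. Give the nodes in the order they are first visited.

LP → TQ → NU → NP → UL → MW → LB → QO → CW → LS → IW → GX → VZ → EV → CZ → AQ → HG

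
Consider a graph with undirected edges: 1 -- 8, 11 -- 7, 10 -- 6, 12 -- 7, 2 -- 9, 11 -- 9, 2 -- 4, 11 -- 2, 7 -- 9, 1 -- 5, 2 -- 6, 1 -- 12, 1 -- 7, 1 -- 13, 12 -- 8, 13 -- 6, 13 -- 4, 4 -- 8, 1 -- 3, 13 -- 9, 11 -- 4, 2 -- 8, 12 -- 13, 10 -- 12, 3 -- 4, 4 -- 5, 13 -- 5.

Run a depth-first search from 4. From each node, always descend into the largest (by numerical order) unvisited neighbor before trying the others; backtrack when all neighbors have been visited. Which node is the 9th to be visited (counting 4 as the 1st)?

7

Visit 4
4 → 13
13 → 12
12 → 10
10 → 6
6 → 2
2 → 11
11 → 9
9 → 7
7 → 1
1 → 8
1 → 5
1 → 3

Visit order: 4, 13, 12, 10, 6, 2, 11, 9, 7, 1, 8, 5, 3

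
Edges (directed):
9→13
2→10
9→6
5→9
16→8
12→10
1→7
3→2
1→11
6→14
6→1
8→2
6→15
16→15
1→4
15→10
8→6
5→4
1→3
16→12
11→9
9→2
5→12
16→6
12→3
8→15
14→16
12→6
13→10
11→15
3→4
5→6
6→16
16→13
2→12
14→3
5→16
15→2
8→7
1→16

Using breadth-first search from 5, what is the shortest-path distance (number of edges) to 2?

2

Level 0: 5
Level 1: 4, 6, 9, 12, 16
Level 2: 1, 2, 3, 8, 10, 13, 14, 15
Level 3: 7, 11
2 first appears at level 2.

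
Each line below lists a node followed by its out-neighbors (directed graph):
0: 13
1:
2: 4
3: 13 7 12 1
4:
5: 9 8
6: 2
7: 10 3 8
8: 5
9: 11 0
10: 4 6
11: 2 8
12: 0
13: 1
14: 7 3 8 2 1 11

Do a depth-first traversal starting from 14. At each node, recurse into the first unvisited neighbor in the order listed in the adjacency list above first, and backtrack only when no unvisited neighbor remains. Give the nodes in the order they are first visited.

14 7 10 4 6 2 3 13 1 12 0 8 5 9 11

Visit 14
14 → 7
7 → 10
10 → 4
10 → 6
6 → 2
7 → 3
3 → 13
13 → 1
3 → 12
12 → 0
7 → 8
8 → 5
5 → 9
9 → 11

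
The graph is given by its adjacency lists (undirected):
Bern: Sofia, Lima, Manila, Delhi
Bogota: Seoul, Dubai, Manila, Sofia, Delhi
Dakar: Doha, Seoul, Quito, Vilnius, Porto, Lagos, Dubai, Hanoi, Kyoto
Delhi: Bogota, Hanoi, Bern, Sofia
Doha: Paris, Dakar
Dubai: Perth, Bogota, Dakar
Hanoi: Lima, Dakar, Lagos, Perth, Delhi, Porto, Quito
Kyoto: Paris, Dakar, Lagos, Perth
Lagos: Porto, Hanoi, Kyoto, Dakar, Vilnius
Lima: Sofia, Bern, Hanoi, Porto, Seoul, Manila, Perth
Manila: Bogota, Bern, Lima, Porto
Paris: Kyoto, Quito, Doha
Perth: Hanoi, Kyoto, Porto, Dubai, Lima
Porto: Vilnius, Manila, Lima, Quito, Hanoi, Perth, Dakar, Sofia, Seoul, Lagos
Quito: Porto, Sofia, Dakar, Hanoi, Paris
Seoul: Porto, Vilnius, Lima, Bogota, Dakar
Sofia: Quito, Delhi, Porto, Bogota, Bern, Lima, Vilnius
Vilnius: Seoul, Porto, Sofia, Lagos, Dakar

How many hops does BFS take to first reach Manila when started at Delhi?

2

Level 0: Delhi
Level 1: Bern, Bogota, Hanoi, Sofia
Level 2: Dakar, Dubai, Lagos, Lima, Manila, Perth, Porto, Quito, Seoul, Vilnius
Level 3: Doha, Kyoto, Paris
Manila first appears at level 2.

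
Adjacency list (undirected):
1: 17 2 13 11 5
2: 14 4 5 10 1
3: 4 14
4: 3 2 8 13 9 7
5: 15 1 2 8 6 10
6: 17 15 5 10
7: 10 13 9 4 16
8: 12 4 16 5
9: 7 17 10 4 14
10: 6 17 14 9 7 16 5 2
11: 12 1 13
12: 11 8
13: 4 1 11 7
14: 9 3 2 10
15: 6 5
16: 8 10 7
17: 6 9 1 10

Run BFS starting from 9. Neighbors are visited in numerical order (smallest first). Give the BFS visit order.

9 → 4 → 7 → 10 → 14 → 17 → 2 → 3 → 8 → 13 → 16 → 5 → 6 → 1 → 12 → 11 → 15

Visit 9; enqueue 4, 7, 10, 14, 17 → queue [4, 7, 10, 14, 17]
Visit 4; enqueue 2, 3, 8, 13 → queue [7, 10, 14, 17, 2, 3, 8, 13]
Visit 7; enqueue 16 → queue [10, 14, 17, 2, 3, 8, 13, 16]
Visit 10; enqueue 5, 6 → queue [14, 17, 2, 3, 8, 13, 16, 5, 6]
Visit 14 → queue [17, 2, 3, 8, 13, 16, 5, 6]
Visit 17; enqueue 1 → queue [2, 3, 8, 13, 16, 5, 6, 1]
Visit 2 → queue [3, 8, 13, 16, 5, 6, 1]
Visit 3 → queue [8, 13, 16, 5, 6, 1]
Visit 8; enqueue 12 → queue [13, 16, 5, 6, 1, 12]
Visit 13; enqueue 11 → queue [16, 5, 6, 1, 12, 11]
Visit 16 → queue [5, 6, 1, 12, 11]
Visit 5; enqueue 15 → queue [6, 1, 12, 11, 15]
Visit 6 → queue [1, 12, 11, 15]
Visit 1 → queue [12, 11, 15]
Visit 12 → queue [11, 15]
Visit 11 → queue [15]
Visit 15 → queue []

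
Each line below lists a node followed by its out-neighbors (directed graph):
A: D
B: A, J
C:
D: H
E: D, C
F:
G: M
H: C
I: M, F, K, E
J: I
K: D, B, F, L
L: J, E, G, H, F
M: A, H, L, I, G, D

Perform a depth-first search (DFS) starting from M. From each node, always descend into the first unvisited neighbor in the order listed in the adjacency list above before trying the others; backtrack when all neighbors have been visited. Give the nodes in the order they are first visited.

Visit M
M → A
A → D
D → H
H → C
M → L
L → J
J → I
I → F
I → K
K → B
I → E
L → G

M, A, D, H, C, L, J, I, F, K, B, E, G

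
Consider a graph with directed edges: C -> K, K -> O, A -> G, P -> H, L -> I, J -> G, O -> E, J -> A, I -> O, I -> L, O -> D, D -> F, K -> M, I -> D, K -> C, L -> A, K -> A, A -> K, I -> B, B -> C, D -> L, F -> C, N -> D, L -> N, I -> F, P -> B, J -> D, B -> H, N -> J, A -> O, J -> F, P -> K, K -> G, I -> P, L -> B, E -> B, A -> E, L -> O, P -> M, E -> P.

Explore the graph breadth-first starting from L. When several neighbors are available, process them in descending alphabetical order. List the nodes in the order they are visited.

L → O → N → I → B → A → E → D → J → P → F → H → C → K → G → M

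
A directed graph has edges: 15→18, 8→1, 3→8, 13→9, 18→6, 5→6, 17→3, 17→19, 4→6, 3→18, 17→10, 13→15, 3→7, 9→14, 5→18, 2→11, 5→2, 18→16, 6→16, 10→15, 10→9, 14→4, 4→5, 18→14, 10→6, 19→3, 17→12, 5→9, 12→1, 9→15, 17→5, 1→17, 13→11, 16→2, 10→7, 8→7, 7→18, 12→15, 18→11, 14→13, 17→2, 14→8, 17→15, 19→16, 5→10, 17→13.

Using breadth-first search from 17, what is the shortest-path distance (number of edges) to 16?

Level 0: 17
Level 1: 2, 3, 5, 10, 12, 13, 15, 19
Level 2: 1, 6, 7, 8, 9, 11, 16, 18
Level 3: 14
Level 4: 4
16 first appears at level 2.

2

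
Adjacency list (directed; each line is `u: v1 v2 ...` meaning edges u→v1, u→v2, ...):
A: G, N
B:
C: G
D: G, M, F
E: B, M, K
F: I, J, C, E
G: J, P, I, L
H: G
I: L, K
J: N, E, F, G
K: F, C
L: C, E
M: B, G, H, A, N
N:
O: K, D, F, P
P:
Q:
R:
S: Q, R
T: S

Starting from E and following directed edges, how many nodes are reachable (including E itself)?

BFS from E visits: E, M, K, B, N, H, G, A, F, C, P, L, J, I
Reachable nodes: 14 of 20 total.

14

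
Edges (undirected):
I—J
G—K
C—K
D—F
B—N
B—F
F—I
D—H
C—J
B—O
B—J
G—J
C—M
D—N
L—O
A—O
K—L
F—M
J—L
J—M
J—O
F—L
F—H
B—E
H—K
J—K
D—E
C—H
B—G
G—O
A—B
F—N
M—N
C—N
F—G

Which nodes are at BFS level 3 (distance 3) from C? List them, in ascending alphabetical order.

A, E

Level 0: C
Level 1: H, J, K, M, N
Level 2: B, D, F, G, I, L, O
Level 3: A, E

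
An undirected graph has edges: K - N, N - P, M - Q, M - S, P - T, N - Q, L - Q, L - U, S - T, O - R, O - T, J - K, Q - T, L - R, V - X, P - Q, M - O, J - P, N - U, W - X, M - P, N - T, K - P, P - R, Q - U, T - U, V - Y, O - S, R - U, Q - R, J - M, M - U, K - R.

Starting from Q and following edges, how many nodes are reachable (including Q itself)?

BFS from Q visits: Q, L, M, N, P, R, T, U, J, O, S, K
Reachable nodes: 12 of 16 total.

12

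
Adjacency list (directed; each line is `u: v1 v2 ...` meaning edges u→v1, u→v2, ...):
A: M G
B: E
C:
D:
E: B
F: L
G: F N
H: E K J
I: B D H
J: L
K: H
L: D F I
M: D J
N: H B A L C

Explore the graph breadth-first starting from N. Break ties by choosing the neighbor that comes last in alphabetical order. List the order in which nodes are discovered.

N L H C B A I F D K J E M G

Visit N; enqueue L, H, C, B, A → queue [L, H, C, B, A]
Visit L; enqueue I, F, D → queue [H, C, B, A, I, F, D]
Visit H; enqueue K, J, E → queue [C, B, A, I, F, D, K, J, E]
Visit C → queue [B, A, I, F, D, K, J, E]
Visit B → queue [A, I, F, D, K, J, E]
Visit A; enqueue M, G → queue [I, F, D, K, J, E, M, G]
Visit I → queue [F, D, K, J, E, M, G]
Visit F → queue [D, K, J, E, M, G]
Visit D → queue [K, J, E, M, G]
Visit K → queue [J, E, M, G]
Visit J → queue [E, M, G]
Visit E → queue [M, G]
Visit M → queue [G]
Visit G → queue []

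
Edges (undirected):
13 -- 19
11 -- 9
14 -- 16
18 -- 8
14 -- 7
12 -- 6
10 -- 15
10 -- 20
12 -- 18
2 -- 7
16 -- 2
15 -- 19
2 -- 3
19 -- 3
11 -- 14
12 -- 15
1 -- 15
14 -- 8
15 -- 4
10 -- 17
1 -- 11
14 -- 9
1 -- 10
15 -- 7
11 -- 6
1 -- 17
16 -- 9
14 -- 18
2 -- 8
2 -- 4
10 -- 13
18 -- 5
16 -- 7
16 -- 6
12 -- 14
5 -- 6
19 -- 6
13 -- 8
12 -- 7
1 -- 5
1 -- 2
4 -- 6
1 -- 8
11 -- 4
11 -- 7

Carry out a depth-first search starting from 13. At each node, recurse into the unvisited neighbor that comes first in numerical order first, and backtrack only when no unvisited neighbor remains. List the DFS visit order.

13 8 1 2 3 19 6 4 11 7 12 14 9 16 18 5 15 10 17 20

Visit 13
13 → 8
8 → 1
1 → 2
2 → 3
3 → 19
19 → 6
6 → 4
4 → 11
11 → 7
7 → 12
12 → 14
14 → 9
9 → 16
14 → 18
18 → 5
12 → 15
15 → 10
10 → 17
10 → 20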